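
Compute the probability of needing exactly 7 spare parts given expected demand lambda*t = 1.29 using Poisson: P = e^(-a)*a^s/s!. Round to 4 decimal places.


a = 1.29, s = 7
e^(-a) = e^(-1.29) = 0.2753
a^s = 1.29^7 = 5.9447
s! = 5040
P = 0.2753 * 5.9447 / 5040
P = 0.0003

0.0003


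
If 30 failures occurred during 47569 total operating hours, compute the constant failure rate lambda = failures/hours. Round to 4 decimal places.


failures = 30
total_hours = 47569
lambda = 30 / 47569
lambda = 0.0006

0.0006


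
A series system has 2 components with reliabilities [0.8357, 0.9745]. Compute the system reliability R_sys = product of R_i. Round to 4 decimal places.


Components: [0.8357, 0.9745]
After component 1 (R=0.8357): product = 0.8357
After component 2 (R=0.9745): product = 0.8144
R_sys = 0.8144

0.8144


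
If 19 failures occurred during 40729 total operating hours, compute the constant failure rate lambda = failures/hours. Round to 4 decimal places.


failures = 19
total_hours = 40729
lambda = 19 / 40729
lambda = 0.0005

0.0005


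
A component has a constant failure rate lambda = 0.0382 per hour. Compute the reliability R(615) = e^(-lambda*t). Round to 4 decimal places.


lambda = 0.0382
t = 615
lambda * t = 23.493
R(t) = e^(-23.493)
R(t) = 0.0

0.0


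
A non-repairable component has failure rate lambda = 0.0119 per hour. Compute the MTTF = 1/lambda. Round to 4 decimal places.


lambda = 0.0119
MTTF = 1 / 0.0119
MTTF = 84.0336

84.0336


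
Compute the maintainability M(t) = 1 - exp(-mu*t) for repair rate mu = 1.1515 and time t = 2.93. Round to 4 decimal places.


mu = 1.1515, t = 2.93
mu * t = 1.1515 * 2.93 = 3.3739
exp(-3.3739) = 0.0343
M(t) = 1 - 0.0343
M(t) = 0.9657

0.9657


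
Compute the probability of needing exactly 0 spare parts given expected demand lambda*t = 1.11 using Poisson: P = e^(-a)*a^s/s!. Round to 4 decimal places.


a = 1.11, s = 0
e^(-a) = e^(-1.11) = 0.3296
a^s = 1.11^0 = 1.0
s! = 1
P = 0.3296 * 1.0 / 1
P = 0.3296

0.3296


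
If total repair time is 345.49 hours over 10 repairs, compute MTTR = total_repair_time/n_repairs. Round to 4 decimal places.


total_repair_time = 345.49
n_repairs = 10
MTTR = 345.49 / 10
MTTR = 34.549

34.549


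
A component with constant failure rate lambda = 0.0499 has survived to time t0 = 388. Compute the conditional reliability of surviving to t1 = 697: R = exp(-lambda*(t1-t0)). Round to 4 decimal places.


lambda = 0.0499
t0 = 388, t1 = 697
t1 - t0 = 309
lambda * (t1-t0) = 0.0499 * 309 = 15.4191
R = exp(-15.4191)
R = 0.0

0.0


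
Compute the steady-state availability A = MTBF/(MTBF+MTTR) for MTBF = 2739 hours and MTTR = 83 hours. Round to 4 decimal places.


MTBF = 2739
MTTR = 83
MTBF + MTTR = 2822
A = 2739 / 2822
A = 0.9706

0.9706


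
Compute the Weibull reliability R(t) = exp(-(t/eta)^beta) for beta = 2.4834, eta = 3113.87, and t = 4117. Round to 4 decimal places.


beta = 2.4834, eta = 3113.87, t = 4117
t/eta = 4117 / 3113.87 = 1.3221
(t/eta)^beta = 1.3221^2.4834 = 2.0007
R(t) = exp(-2.0007)
R(t) = 0.1352

0.1352


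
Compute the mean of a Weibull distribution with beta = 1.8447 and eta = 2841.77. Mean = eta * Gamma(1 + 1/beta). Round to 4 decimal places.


beta = 1.8447, eta = 2841.77
1/beta = 0.5421
1 + 1/beta = 1.5421
Gamma(1.5421) = 0.8883
Mean = 2841.77 * 0.8883
Mean = 2524.3886

2524.3886


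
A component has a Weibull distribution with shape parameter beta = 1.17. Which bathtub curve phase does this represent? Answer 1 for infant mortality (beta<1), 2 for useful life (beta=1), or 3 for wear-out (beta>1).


beta = 1.17
Compare beta to 1:
beta < 1 => infant mortality (phase 1)
beta = 1 => useful life (phase 2)
beta > 1 => wear-out (phase 3)
Since beta = 1.17, this is wear-out (increasing failure rate)
Phase = 3

3


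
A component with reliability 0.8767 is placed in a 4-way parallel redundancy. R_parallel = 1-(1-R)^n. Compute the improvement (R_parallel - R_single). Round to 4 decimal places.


R_single = 0.8767, n = 4
1 - R_single = 0.1233
(1 - R_single)^n = 0.1233^4 = 0.0002
R_parallel = 1 - 0.0002 = 0.9998
Improvement = 0.9998 - 0.8767
Improvement = 0.1231

0.1231


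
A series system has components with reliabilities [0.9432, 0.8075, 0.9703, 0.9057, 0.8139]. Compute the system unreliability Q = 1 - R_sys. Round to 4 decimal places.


Components: [0.9432, 0.8075, 0.9703, 0.9057, 0.8139]
After component 1: product = 0.9432
After component 2: product = 0.7616
After component 3: product = 0.739
After component 4: product = 0.6693
After component 5: product = 0.5448
R_sys = 0.5448
Q = 1 - 0.5448 = 0.4552

0.4552


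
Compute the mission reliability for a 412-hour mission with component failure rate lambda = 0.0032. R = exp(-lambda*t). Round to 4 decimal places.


lambda = 0.0032
mission_time = 412
lambda * t = 0.0032 * 412 = 1.3184
R = exp(-1.3184)
R = 0.2676

0.2676


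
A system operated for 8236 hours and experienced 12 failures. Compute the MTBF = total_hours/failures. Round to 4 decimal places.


total_hours = 8236
failures = 12
MTBF = 8236 / 12
MTBF = 686.3333

686.3333


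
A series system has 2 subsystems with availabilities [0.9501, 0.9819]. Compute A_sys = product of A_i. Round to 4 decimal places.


Subsystems: [0.9501, 0.9819]
After subsystem 1 (A=0.9501): product = 0.9501
After subsystem 2 (A=0.9819): product = 0.9329
A_sys = 0.9329

0.9329


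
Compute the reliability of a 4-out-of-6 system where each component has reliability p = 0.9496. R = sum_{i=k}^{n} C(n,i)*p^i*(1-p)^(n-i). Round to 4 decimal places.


k = 4, n = 6, p = 0.9496
i=4: C(6,4)=15 * 0.9496^4 * 0.0504^2 = 0.031
i=5: C(6,5)=6 * 0.9496^5 * 0.0504^1 = 0.2335
i=6: C(6,6)=1 * 0.9496^6 * 0.0504^0 = 0.7332
R = sum of terms = 0.9977

0.9977


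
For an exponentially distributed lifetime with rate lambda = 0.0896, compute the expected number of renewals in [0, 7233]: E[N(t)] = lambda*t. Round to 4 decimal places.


lambda = 0.0896
t = 7233
E[N(t)] = lambda * t
E[N(t)] = 0.0896 * 7233
E[N(t)] = 648.0768

648.0768


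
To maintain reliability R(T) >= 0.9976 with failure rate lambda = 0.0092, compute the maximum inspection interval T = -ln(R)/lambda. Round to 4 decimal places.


R_target = 0.9976
lambda = 0.0092
-ln(0.9976) = 0.0024
T = 0.0024 / 0.0092
T = 0.2612

0.2612


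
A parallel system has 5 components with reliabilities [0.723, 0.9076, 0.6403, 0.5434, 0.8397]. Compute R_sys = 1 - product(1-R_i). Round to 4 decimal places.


Components: [0.723, 0.9076, 0.6403, 0.5434, 0.8397]
(1 - 0.723) = 0.277, running product = 0.277
(1 - 0.9076) = 0.0924, running product = 0.0256
(1 - 0.6403) = 0.3597, running product = 0.0092
(1 - 0.5434) = 0.4566, running product = 0.0042
(1 - 0.8397) = 0.1603, running product = 0.0007
Product of (1-R_i) = 0.0007
R_sys = 1 - 0.0007 = 0.9993

0.9993


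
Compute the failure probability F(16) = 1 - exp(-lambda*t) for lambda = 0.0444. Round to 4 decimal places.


lambda = 0.0444, t = 16
lambda * t = 0.7104
exp(-0.7104) = 0.4914
F(t) = 1 - 0.4914
F(t) = 0.5086

0.5086


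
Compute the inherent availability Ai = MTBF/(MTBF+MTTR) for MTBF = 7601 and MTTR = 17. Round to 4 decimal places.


MTBF = 7601
MTTR = 17
MTBF + MTTR = 7618
Ai = 7601 / 7618
Ai = 0.9978

0.9978


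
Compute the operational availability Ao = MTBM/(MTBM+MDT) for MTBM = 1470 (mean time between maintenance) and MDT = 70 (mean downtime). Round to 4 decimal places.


MTBM = 1470
MDT = 70
MTBM + MDT = 1540
Ao = 1470 / 1540
Ao = 0.9545

0.9545


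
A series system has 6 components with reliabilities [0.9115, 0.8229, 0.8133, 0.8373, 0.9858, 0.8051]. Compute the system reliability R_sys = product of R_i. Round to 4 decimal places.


Components: [0.9115, 0.8229, 0.8133, 0.8373, 0.9858, 0.8051]
After component 1 (R=0.9115): product = 0.9115
After component 2 (R=0.8229): product = 0.7501
After component 3 (R=0.8133): product = 0.61
After component 4 (R=0.8373): product = 0.5108
After component 5 (R=0.9858): product = 0.5035
After component 6 (R=0.8051): product = 0.4054
R_sys = 0.4054

0.4054


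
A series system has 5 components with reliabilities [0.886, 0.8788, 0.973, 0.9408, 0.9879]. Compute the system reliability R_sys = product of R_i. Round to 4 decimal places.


Components: [0.886, 0.8788, 0.973, 0.9408, 0.9879]
After component 1 (R=0.886): product = 0.886
After component 2 (R=0.8788): product = 0.7786
After component 3 (R=0.973): product = 0.7576
After component 4 (R=0.9408): product = 0.7127
After component 5 (R=0.9879): product = 0.7041
R_sys = 0.7041

0.7041


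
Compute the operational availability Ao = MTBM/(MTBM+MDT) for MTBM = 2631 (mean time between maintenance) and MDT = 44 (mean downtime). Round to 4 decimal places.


MTBM = 2631
MDT = 44
MTBM + MDT = 2675
Ao = 2631 / 2675
Ao = 0.9836

0.9836


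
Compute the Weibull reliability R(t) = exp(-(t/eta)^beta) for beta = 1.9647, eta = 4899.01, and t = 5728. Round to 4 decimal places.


beta = 1.9647, eta = 4899.01, t = 5728
t/eta = 5728 / 4899.01 = 1.1692
(t/eta)^beta = 1.1692^1.9647 = 1.3595
R(t) = exp(-1.3595)
R(t) = 0.2568

0.2568


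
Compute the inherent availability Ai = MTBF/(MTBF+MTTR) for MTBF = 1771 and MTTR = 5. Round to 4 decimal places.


MTBF = 1771
MTTR = 5
MTBF + MTTR = 1776
Ai = 1771 / 1776
Ai = 0.9972

0.9972


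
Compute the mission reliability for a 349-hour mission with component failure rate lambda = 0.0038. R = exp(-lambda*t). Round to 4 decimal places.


lambda = 0.0038
mission_time = 349
lambda * t = 0.0038 * 349 = 1.3262
R = exp(-1.3262)
R = 0.2655

0.2655


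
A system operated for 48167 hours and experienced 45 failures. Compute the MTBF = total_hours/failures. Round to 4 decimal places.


total_hours = 48167
failures = 45
MTBF = 48167 / 45
MTBF = 1070.3778

1070.3778


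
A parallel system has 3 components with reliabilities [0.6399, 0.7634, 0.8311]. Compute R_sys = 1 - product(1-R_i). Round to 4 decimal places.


Components: [0.6399, 0.7634, 0.8311]
(1 - 0.6399) = 0.3601, running product = 0.3601
(1 - 0.7634) = 0.2366, running product = 0.0852
(1 - 0.8311) = 0.1689, running product = 0.0144
Product of (1-R_i) = 0.0144
R_sys = 1 - 0.0144 = 0.9856

0.9856


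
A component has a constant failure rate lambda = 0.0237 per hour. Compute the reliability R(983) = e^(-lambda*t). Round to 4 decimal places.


lambda = 0.0237
t = 983
lambda * t = 23.2971
R(t) = e^(-23.2971)
R(t) = 0.0

0.0


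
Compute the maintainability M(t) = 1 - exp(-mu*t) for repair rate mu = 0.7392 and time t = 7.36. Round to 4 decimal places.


mu = 0.7392, t = 7.36
mu * t = 0.7392 * 7.36 = 5.4405
exp(-5.4405) = 0.0043
M(t) = 1 - 0.0043
M(t) = 0.9957

0.9957


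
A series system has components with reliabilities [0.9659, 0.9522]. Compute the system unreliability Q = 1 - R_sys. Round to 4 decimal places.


Components: [0.9659, 0.9522]
After component 1: product = 0.9659
After component 2: product = 0.9197
R_sys = 0.9197
Q = 1 - 0.9197 = 0.0803

0.0803


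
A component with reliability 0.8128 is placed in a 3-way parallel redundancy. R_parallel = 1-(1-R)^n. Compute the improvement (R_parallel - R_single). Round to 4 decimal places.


R_single = 0.8128, n = 3
1 - R_single = 0.1872
(1 - R_single)^n = 0.1872^3 = 0.0066
R_parallel = 1 - 0.0066 = 0.9934
Improvement = 0.9934 - 0.8128
Improvement = 0.1806

0.1806


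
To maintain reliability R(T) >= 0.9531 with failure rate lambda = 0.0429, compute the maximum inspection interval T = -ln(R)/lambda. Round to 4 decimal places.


R_target = 0.9531
lambda = 0.0429
-ln(0.9531) = 0.048
T = 0.048 / 0.0429
T = 1.1197

1.1197


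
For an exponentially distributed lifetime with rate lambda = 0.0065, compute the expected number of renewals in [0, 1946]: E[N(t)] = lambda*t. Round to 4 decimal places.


lambda = 0.0065
t = 1946
E[N(t)] = lambda * t
E[N(t)] = 0.0065 * 1946
E[N(t)] = 12.649

12.649


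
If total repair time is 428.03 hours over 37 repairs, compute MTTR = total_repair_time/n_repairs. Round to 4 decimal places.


total_repair_time = 428.03
n_repairs = 37
MTTR = 428.03 / 37
MTTR = 11.5684

11.5684


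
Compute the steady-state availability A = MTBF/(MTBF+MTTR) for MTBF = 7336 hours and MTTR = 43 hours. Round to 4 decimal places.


MTBF = 7336
MTTR = 43
MTBF + MTTR = 7379
A = 7336 / 7379
A = 0.9942

0.9942


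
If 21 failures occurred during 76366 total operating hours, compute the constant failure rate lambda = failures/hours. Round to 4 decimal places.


failures = 21
total_hours = 76366
lambda = 21 / 76366
lambda = 0.0003

0.0003


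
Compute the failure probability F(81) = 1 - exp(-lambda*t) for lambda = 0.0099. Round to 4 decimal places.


lambda = 0.0099, t = 81
lambda * t = 0.8019
exp(-0.8019) = 0.4485
F(t) = 1 - 0.4485
F(t) = 0.5515

0.5515


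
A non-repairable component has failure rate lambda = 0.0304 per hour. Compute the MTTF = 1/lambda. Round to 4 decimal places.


lambda = 0.0304
MTTF = 1 / 0.0304
MTTF = 32.8947

32.8947


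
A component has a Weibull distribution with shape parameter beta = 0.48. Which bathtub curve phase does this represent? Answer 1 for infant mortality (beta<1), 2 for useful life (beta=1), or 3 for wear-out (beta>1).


beta = 0.48
Compare beta to 1:
beta < 1 => infant mortality (phase 1)
beta = 1 => useful life (phase 2)
beta > 1 => wear-out (phase 3)
Since beta = 0.48, this is infant mortality (decreasing failure rate)
Phase = 1

1


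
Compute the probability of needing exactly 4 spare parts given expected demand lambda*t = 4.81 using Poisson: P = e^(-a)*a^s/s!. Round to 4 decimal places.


a = 4.81, s = 4
e^(-a) = e^(-4.81) = 0.0081
a^s = 4.81^4 = 535.2791
s! = 24
P = 0.0081 * 535.2791 / 24
P = 0.1817

0.1817


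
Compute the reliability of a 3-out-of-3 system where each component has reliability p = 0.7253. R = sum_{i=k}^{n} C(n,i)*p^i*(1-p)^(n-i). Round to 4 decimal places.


k = 3, n = 3, p = 0.7253
i=3: C(3,3)=1 * 0.7253^3 * 0.2747^0 = 0.3816
R = sum of terms = 0.3816

0.3816


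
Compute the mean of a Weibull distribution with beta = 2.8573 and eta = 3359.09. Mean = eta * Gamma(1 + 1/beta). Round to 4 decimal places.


beta = 2.8573, eta = 3359.09
1/beta = 0.35
1 + 1/beta = 1.35
Gamma(1.35) = 0.8912
Mean = 3359.09 * 0.8912
Mean = 2993.4645

2993.4645


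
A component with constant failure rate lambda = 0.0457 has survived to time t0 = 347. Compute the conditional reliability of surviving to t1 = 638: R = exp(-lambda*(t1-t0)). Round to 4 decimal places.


lambda = 0.0457
t0 = 347, t1 = 638
t1 - t0 = 291
lambda * (t1-t0) = 0.0457 * 291 = 13.2987
R = exp(-13.2987)
R = 0.0

0.0


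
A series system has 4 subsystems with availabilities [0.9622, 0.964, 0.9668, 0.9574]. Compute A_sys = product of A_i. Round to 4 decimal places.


Subsystems: [0.9622, 0.964, 0.9668, 0.9574]
After subsystem 1 (A=0.9622): product = 0.9622
After subsystem 2 (A=0.964): product = 0.9276
After subsystem 3 (A=0.9668): product = 0.8968
After subsystem 4 (A=0.9574): product = 0.8586
A_sys = 0.8586

0.8586


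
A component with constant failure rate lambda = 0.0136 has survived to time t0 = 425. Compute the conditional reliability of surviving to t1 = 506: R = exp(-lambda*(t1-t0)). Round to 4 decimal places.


lambda = 0.0136
t0 = 425, t1 = 506
t1 - t0 = 81
lambda * (t1-t0) = 0.0136 * 81 = 1.1016
R = exp(-1.1016)
R = 0.3323

0.3323


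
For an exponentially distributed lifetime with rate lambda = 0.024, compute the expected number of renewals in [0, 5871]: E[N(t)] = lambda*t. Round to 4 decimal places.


lambda = 0.024
t = 5871
E[N(t)] = lambda * t
E[N(t)] = 0.024 * 5871
E[N(t)] = 140.904

140.904


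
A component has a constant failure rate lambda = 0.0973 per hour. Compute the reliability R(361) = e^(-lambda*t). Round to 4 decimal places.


lambda = 0.0973
t = 361
lambda * t = 35.1253
R(t) = e^(-35.1253)
R(t) = 0.0

0.0


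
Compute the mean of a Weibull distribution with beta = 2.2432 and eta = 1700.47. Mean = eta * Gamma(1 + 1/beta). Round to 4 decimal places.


beta = 2.2432, eta = 1700.47
1/beta = 0.4458
1 + 1/beta = 1.4458
Gamma(1.4458) = 0.8857
Mean = 1700.47 * 0.8857
Mean = 1506.1254

1506.1254


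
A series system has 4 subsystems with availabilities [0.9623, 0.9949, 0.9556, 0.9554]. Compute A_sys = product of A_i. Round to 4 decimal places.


Subsystems: [0.9623, 0.9949, 0.9556, 0.9554]
After subsystem 1 (A=0.9623): product = 0.9623
After subsystem 2 (A=0.9949): product = 0.9574
After subsystem 3 (A=0.9556): product = 0.9149
After subsystem 4 (A=0.9554): product = 0.8741
A_sys = 0.8741

0.8741


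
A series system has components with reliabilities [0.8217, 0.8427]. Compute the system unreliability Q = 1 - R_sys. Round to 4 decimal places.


Components: [0.8217, 0.8427]
After component 1: product = 0.8217
After component 2: product = 0.6924
R_sys = 0.6924
Q = 1 - 0.6924 = 0.3076

0.3076


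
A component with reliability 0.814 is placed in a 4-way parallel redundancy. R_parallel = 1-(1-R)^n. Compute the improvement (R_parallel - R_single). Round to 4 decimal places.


R_single = 0.814, n = 4
1 - R_single = 0.186
(1 - R_single)^n = 0.186^4 = 0.0012
R_parallel = 1 - 0.0012 = 0.9988
Improvement = 0.9988 - 0.814
Improvement = 0.1848

0.1848


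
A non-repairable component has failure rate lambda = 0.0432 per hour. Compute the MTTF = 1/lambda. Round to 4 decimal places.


lambda = 0.0432
MTTF = 1 / 0.0432
MTTF = 23.1481

23.1481


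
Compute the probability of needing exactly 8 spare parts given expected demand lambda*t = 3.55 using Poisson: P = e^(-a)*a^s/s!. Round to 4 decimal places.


a = 3.55, s = 8
e^(-a) = e^(-3.55) = 0.0287
a^s = 3.55^8 = 25224.7473
s! = 40320
P = 0.0287 * 25224.7473 / 40320
P = 0.018

0.018


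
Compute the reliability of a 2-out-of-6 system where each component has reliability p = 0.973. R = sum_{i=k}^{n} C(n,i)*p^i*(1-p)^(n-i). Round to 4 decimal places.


k = 2, n = 6, p = 0.973
i=2: C(6,2)=15 * 0.973^2 * 0.027^4 = 0.0
i=3: C(6,3)=20 * 0.973^3 * 0.027^3 = 0.0004
i=4: C(6,4)=15 * 0.973^4 * 0.027^2 = 0.0098
i=5: C(6,5)=6 * 0.973^5 * 0.027^1 = 0.1413
i=6: C(6,6)=1 * 0.973^6 * 0.027^0 = 0.8485
R = sum of terms = 1.0

1.0


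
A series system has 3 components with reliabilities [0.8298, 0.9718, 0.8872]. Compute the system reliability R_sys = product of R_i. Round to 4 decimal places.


Components: [0.8298, 0.9718, 0.8872]
After component 1 (R=0.8298): product = 0.8298
After component 2 (R=0.9718): product = 0.8064
After component 3 (R=0.8872): product = 0.7154
R_sys = 0.7154

0.7154


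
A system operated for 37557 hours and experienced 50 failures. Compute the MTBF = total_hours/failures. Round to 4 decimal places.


total_hours = 37557
failures = 50
MTBF = 37557 / 50
MTBF = 751.14

751.14


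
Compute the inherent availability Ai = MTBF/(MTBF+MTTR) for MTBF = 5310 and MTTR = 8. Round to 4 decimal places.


MTBF = 5310
MTTR = 8
MTBF + MTTR = 5318
Ai = 5310 / 5318
Ai = 0.9985

0.9985


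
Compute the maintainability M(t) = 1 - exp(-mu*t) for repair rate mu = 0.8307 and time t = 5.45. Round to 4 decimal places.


mu = 0.8307, t = 5.45
mu * t = 0.8307 * 5.45 = 4.5273
exp(-4.5273) = 0.0108
M(t) = 1 - 0.0108
M(t) = 0.9892

0.9892


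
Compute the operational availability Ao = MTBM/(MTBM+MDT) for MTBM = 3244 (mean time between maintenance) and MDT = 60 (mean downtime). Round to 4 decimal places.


MTBM = 3244
MDT = 60
MTBM + MDT = 3304
Ao = 3244 / 3304
Ao = 0.9818

0.9818


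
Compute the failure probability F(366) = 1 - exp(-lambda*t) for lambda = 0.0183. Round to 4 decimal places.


lambda = 0.0183, t = 366
lambda * t = 6.6978
exp(-6.6978) = 0.0012
F(t) = 1 - 0.0012
F(t) = 0.9988

0.9988


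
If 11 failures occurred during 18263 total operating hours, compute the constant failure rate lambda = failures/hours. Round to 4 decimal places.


failures = 11
total_hours = 18263
lambda = 11 / 18263
lambda = 0.0006

0.0006


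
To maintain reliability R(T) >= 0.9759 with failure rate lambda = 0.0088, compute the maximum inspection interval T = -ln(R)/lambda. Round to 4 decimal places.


R_target = 0.9759
lambda = 0.0088
-ln(0.9759) = 0.0244
T = 0.0244 / 0.0088
T = 2.7722

2.7722


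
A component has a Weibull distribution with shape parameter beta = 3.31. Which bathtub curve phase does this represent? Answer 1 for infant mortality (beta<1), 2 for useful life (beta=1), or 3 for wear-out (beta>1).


beta = 3.31
Compare beta to 1:
beta < 1 => infant mortality (phase 1)
beta = 1 => useful life (phase 2)
beta > 1 => wear-out (phase 3)
Since beta = 3.31, this is wear-out (increasing failure rate)
Phase = 3

3


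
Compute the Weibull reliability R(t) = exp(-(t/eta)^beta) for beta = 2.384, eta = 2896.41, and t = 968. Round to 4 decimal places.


beta = 2.384, eta = 2896.41, t = 968
t/eta = 968 / 2896.41 = 0.3342
(t/eta)^beta = 0.3342^2.384 = 0.0733
R(t) = exp(-0.0733)
R(t) = 0.9293

0.9293


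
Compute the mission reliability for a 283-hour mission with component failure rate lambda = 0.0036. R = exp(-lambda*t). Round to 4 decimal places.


lambda = 0.0036
mission_time = 283
lambda * t = 0.0036 * 283 = 1.0188
R = exp(-1.0188)
R = 0.361

0.361


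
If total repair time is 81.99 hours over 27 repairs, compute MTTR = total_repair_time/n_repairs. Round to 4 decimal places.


total_repair_time = 81.99
n_repairs = 27
MTTR = 81.99 / 27
MTTR = 3.0367

3.0367


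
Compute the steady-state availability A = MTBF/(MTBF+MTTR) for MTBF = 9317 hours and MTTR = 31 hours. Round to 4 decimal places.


MTBF = 9317
MTTR = 31
MTBF + MTTR = 9348
A = 9317 / 9348
A = 0.9967

0.9967


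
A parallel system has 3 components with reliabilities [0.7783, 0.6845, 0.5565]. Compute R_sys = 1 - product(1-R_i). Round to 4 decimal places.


Components: [0.7783, 0.6845, 0.5565]
(1 - 0.7783) = 0.2217, running product = 0.2217
(1 - 0.6845) = 0.3155, running product = 0.0699
(1 - 0.5565) = 0.4435, running product = 0.031
Product of (1-R_i) = 0.031
R_sys = 1 - 0.031 = 0.969

0.969


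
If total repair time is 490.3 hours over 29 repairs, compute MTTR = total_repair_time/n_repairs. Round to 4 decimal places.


total_repair_time = 490.3
n_repairs = 29
MTTR = 490.3 / 29
MTTR = 16.9069

16.9069


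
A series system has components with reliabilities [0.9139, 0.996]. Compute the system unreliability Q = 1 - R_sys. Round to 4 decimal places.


Components: [0.9139, 0.996]
After component 1: product = 0.9139
After component 2: product = 0.9102
R_sys = 0.9102
Q = 1 - 0.9102 = 0.0898

0.0898


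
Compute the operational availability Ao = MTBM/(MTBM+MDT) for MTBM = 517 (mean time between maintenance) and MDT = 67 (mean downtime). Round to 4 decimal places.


MTBM = 517
MDT = 67
MTBM + MDT = 584
Ao = 517 / 584
Ao = 0.8853

0.8853


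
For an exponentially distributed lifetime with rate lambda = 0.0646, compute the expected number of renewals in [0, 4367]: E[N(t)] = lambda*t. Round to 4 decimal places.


lambda = 0.0646
t = 4367
E[N(t)] = lambda * t
E[N(t)] = 0.0646 * 4367
E[N(t)] = 282.1082

282.1082


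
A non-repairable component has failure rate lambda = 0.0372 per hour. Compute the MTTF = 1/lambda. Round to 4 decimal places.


lambda = 0.0372
MTTF = 1 / 0.0372
MTTF = 26.8817

26.8817


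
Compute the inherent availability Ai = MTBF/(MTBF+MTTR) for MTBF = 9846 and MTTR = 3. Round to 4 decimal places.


MTBF = 9846
MTTR = 3
MTBF + MTTR = 9849
Ai = 9846 / 9849
Ai = 0.9997

0.9997


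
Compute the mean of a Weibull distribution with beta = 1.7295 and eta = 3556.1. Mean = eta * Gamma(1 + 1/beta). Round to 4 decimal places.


beta = 1.7295, eta = 3556.1
1/beta = 0.5782
1 + 1/beta = 1.5782
Gamma(1.5782) = 0.8912
Mean = 3556.1 * 0.8912
Mean = 3169.3618

3169.3618


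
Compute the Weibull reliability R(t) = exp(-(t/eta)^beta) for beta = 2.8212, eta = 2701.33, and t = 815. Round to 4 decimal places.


beta = 2.8212, eta = 2701.33, t = 815
t/eta = 815 / 2701.33 = 0.3017
(t/eta)^beta = 0.3017^2.8212 = 0.034
R(t) = exp(-0.034)
R(t) = 0.9665

0.9665


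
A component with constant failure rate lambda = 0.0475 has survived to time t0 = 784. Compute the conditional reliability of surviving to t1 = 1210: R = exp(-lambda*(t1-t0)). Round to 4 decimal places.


lambda = 0.0475
t0 = 784, t1 = 1210
t1 - t0 = 426
lambda * (t1-t0) = 0.0475 * 426 = 20.235
R = exp(-20.235)
R = 0.0

0.0


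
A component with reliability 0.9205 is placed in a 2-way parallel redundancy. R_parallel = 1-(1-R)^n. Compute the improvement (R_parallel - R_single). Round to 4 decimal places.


R_single = 0.9205, n = 2
1 - R_single = 0.0795
(1 - R_single)^n = 0.0795^2 = 0.0063
R_parallel = 1 - 0.0063 = 0.9937
Improvement = 0.9937 - 0.9205
Improvement = 0.0732

0.0732


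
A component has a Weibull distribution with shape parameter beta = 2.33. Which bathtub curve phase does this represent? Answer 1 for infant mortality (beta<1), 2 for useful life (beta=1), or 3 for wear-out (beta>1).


beta = 2.33
Compare beta to 1:
beta < 1 => infant mortality (phase 1)
beta = 1 => useful life (phase 2)
beta > 1 => wear-out (phase 3)
Since beta = 2.33, this is wear-out (increasing failure rate)
Phase = 3

3


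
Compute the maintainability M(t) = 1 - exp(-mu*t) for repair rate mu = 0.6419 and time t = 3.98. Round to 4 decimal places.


mu = 0.6419, t = 3.98
mu * t = 0.6419 * 3.98 = 2.5548
exp(-2.5548) = 0.0777
M(t) = 1 - 0.0777
M(t) = 0.9223

0.9223


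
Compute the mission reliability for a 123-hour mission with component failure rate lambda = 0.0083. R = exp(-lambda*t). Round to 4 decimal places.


lambda = 0.0083
mission_time = 123
lambda * t = 0.0083 * 123 = 1.0209
R = exp(-1.0209)
R = 0.3603

0.3603


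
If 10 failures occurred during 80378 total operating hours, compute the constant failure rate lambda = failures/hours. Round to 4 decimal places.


failures = 10
total_hours = 80378
lambda = 10 / 80378
lambda = 0.0001

0.0001


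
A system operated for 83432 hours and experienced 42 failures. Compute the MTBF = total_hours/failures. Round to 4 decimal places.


total_hours = 83432
failures = 42
MTBF = 83432 / 42
MTBF = 1986.4762

1986.4762


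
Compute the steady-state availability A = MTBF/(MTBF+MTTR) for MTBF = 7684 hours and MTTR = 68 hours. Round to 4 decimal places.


MTBF = 7684
MTTR = 68
MTBF + MTTR = 7752
A = 7684 / 7752
A = 0.9912

0.9912


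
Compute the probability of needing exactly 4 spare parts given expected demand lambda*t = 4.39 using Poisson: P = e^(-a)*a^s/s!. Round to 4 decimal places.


a = 4.39, s = 4
e^(-a) = e^(-4.39) = 0.0124
a^s = 4.39^4 = 371.4138
s! = 24
P = 0.0124 * 371.4138 / 24
P = 0.1919

0.1919


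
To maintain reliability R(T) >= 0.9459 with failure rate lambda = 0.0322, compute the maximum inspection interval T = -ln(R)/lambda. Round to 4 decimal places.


R_target = 0.9459
lambda = 0.0322
-ln(0.9459) = 0.0556
T = 0.0556 / 0.0322
T = 1.7273

1.7273


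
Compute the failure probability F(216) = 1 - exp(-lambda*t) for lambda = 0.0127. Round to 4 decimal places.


lambda = 0.0127, t = 216
lambda * t = 2.7432
exp(-2.7432) = 0.0644
F(t) = 1 - 0.0644
F(t) = 0.9356

0.9356


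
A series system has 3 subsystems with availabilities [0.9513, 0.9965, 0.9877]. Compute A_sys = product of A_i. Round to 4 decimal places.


Subsystems: [0.9513, 0.9965, 0.9877]
After subsystem 1 (A=0.9513): product = 0.9513
After subsystem 2 (A=0.9965): product = 0.948
After subsystem 3 (A=0.9877): product = 0.9363
A_sys = 0.9363

0.9363


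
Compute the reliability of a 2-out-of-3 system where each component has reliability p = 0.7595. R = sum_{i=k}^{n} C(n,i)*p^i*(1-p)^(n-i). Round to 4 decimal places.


k = 2, n = 3, p = 0.7595
i=2: C(3,2)=3 * 0.7595^2 * 0.2405^1 = 0.4162
i=3: C(3,3)=1 * 0.7595^3 * 0.2405^0 = 0.4381
R = sum of terms = 0.8543

0.8543


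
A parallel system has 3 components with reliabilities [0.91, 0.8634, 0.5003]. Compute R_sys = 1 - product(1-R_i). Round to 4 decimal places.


Components: [0.91, 0.8634, 0.5003]
(1 - 0.91) = 0.09, running product = 0.09
(1 - 0.8634) = 0.1366, running product = 0.0123
(1 - 0.5003) = 0.4997, running product = 0.0061
Product of (1-R_i) = 0.0061
R_sys = 1 - 0.0061 = 0.9939

0.9939


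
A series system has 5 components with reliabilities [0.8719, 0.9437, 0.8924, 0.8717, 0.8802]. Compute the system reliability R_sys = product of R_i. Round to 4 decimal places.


Components: [0.8719, 0.9437, 0.8924, 0.8717, 0.8802]
After component 1 (R=0.8719): product = 0.8719
After component 2 (R=0.9437): product = 0.8228
After component 3 (R=0.8924): product = 0.7343
After component 4 (R=0.8717): product = 0.6401
After component 5 (R=0.8802): product = 0.5634
R_sys = 0.5634

0.5634


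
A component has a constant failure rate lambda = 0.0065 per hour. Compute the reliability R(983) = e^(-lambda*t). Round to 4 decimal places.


lambda = 0.0065
t = 983
lambda * t = 6.3895
R(t) = e^(-6.3895)
R(t) = 0.0017

0.0017


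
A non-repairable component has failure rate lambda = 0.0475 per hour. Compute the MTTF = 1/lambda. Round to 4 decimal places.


lambda = 0.0475
MTTF = 1 / 0.0475
MTTF = 21.0526

21.0526


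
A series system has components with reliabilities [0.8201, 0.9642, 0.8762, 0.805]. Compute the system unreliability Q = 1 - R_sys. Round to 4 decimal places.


Components: [0.8201, 0.9642, 0.8762, 0.805]
After component 1: product = 0.8201
After component 2: product = 0.7907
After component 3: product = 0.6928
After component 4: product = 0.5577
R_sys = 0.5577
Q = 1 - 0.5577 = 0.4423

0.4423


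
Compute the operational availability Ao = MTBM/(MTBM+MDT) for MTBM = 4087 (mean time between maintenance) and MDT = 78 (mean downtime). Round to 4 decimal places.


MTBM = 4087
MDT = 78
MTBM + MDT = 4165
Ao = 4087 / 4165
Ao = 0.9813

0.9813


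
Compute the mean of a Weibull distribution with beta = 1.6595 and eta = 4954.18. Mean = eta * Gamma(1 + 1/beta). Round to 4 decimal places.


beta = 1.6595, eta = 4954.18
1/beta = 0.6026
1 + 1/beta = 1.6026
Gamma(1.6026) = 0.8938
Mean = 4954.18 * 0.8938
Mean = 4428.0946

4428.0946


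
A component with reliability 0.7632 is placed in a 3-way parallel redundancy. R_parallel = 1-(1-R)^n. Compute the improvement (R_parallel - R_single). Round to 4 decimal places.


R_single = 0.7632, n = 3
1 - R_single = 0.2368
(1 - R_single)^n = 0.2368^3 = 0.0133
R_parallel = 1 - 0.0133 = 0.9867
Improvement = 0.9867 - 0.7632
Improvement = 0.2235

0.2235


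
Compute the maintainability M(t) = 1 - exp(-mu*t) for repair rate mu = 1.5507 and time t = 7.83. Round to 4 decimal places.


mu = 1.5507, t = 7.83
mu * t = 1.5507 * 7.83 = 12.142
exp(-12.142) = 0.0
M(t) = 1 - 0.0
M(t) = 1.0

1.0


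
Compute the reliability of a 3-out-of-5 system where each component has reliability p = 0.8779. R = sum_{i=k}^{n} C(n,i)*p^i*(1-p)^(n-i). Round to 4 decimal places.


k = 3, n = 5, p = 0.8779
i=3: C(5,3)=10 * 0.8779^3 * 0.1221^2 = 0.1009
i=4: C(5,4)=5 * 0.8779^4 * 0.1221^1 = 0.3626
i=5: C(5,5)=1 * 0.8779^5 * 0.1221^0 = 0.5215
R = sum of terms = 0.985

0.985


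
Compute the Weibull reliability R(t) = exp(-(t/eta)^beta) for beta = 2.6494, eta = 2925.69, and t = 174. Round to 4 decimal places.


beta = 2.6494, eta = 2925.69, t = 174
t/eta = 174 / 2925.69 = 0.0595
(t/eta)^beta = 0.0595^2.6494 = 0.0006
R(t) = exp(-0.0006)
R(t) = 0.9994

0.9994


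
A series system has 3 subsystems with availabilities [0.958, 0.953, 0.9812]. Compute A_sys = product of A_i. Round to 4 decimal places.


Subsystems: [0.958, 0.953, 0.9812]
After subsystem 1 (A=0.958): product = 0.958
After subsystem 2 (A=0.953): product = 0.913
After subsystem 3 (A=0.9812): product = 0.8958
A_sys = 0.8958

0.8958


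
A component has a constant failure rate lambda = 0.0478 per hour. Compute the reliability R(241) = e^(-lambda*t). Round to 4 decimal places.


lambda = 0.0478
t = 241
lambda * t = 11.5198
R(t) = e^(-11.5198)
R(t) = 0.0

0.0


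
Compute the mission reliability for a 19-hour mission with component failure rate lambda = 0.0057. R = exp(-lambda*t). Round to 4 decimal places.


lambda = 0.0057
mission_time = 19
lambda * t = 0.0057 * 19 = 0.1083
R = exp(-0.1083)
R = 0.8974

0.8974


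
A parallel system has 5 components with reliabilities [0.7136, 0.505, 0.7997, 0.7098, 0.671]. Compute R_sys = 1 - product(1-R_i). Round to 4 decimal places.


Components: [0.7136, 0.505, 0.7997, 0.7098, 0.671]
(1 - 0.7136) = 0.2864, running product = 0.2864
(1 - 0.505) = 0.495, running product = 0.1418
(1 - 0.7997) = 0.2003, running product = 0.0284
(1 - 0.7098) = 0.2902, running product = 0.0082
(1 - 0.671) = 0.329, running product = 0.0027
Product of (1-R_i) = 0.0027
R_sys = 1 - 0.0027 = 0.9973

0.9973


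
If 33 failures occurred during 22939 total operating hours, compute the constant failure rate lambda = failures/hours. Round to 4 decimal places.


failures = 33
total_hours = 22939
lambda = 33 / 22939
lambda = 0.0014

0.0014


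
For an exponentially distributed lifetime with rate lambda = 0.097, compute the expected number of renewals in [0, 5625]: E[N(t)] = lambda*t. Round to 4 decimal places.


lambda = 0.097
t = 5625
E[N(t)] = lambda * t
E[N(t)] = 0.097 * 5625
E[N(t)] = 545.625

545.625


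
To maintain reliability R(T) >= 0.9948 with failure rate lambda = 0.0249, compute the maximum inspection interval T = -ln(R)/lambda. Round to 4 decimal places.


R_target = 0.9948
lambda = 0.0249
-ln(0.9948) = 0.0052
T = 0.0052 / 0.0249
T = 0.2094

0.2094


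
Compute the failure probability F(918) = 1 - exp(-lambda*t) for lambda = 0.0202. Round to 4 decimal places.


lambda = 0.0202, t = 918
lambda * t = 18.5436
exp(-18.5436) = 0.0
F(t) = 1 - 0.0
F(t) = 1.0

1.0


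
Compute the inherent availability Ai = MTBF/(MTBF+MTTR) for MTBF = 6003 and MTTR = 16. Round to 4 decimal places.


MTBF = 6003
MTTR = 16
MTBF + MTTR = 6019
Ai = 6003 / 6019
Ai = 0.9973

0.9973


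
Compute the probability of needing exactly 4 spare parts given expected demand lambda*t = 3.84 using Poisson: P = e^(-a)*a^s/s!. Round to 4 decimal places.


a = 3.84, s = 4
e^(-a) = e^(-3.84) = 0.0215
a^s = 3.84^4 = 217.4327
s! = 24
P = 0.0215 * 217.4327 / 24
P = 0.1947

0.1947


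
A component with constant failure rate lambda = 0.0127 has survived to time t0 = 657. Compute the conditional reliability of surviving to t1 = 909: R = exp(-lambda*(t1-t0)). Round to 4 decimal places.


lambda = 0.0127
t0 = 657, t1 = 909
t1 - t0 = 252
lambda * (t1-t0) = 0.0127 * 252 = 3.2004
R = exp(-3.2004)
R = 0.0407

0.0407


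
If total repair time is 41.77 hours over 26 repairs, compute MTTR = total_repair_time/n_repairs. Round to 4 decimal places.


total_repair_time = 41.77
n_repairs = 26
MTTR = 41.77 / 26
MTTR = 1.6065

1.6065


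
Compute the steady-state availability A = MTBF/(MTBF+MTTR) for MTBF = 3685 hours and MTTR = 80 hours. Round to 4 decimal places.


MTBF = 3685
MTTR = 80
MTBF + MTTR = 3765
A = 3685 / 3765
A = 0.9788

0.9788


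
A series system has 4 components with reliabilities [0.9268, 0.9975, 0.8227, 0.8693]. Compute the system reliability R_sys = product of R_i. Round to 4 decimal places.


Components: [0.9268, 0.9975, 0.8227, 0.8693]
After component 1 (R=0.9268): product = 0.9268
After component 2 (R=0.9975): product = 0.9245
After component 3 (R=0.8227): product = 0.7606
After component 4 (R=0.8693): product = 0.6612
R_sys = 0.6612

0.6612


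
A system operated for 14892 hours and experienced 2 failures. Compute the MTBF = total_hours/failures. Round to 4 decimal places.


total_hours = 14892
failures = 2
MTBF = 14892 / 2
MTBF = 7446.0

7446.0


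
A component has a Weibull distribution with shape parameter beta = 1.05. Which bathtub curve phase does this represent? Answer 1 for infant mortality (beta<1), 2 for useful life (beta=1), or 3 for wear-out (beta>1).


beta = 1.05
Compare beta to 1:
beta < 1 => infant mortality (phase 1)
beta = 1 => useful life (phase 2)
beta > 1 => wear-out (phase 3)
Since beta = 1.05, this is wear-out (increasing failure rate)
Phase = 3

3


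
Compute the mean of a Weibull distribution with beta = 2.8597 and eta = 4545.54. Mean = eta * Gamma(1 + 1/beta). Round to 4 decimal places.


beta = 2.8597, eta = 4545.54
1/beta = 0.3497
1 + 1/beta = 1.3497
Gamma(1.3497) = 0.8912
Mean = 4545.54 * 0.8912
Mean = 4050.9092

4050.9092


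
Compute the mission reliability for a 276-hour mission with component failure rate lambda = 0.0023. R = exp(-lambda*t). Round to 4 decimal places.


lambda = 0.0023
mission_time = 276
lambda * t = 0.0023 * 276 = 0.6348
R = exp(-0.6348)
R = 0.53

0.53


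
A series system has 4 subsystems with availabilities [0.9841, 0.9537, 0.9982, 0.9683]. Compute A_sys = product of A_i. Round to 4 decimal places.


Subsystems: [0.9841, 0.9537, 0.9982, 0.9683]
After subsystem 1 (A=0.9841): product = 0.9841
After subsystem 2 (A=0.9537): product = 0.9385
After subsystem 3 (A=0.9982): product = 0.9368
After subsystem 4 (A=0.9683): product = 0.9071
A_sys = 0.9071

0.9071


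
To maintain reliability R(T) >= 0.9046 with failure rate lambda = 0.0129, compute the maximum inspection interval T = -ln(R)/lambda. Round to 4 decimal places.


R_target = 0.9046
lambda = 0.0129
-ln(0.9046) = 0.1003
T = 0.1003 / 0.0129
T = 7.7723

7.7723


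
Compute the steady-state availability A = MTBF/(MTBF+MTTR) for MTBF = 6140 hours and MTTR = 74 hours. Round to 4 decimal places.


MTBF = 6140
MTTR = 74
MTBF + MTTR = 6214
A = 6140 / 6214
A = 0.9881

0.9881


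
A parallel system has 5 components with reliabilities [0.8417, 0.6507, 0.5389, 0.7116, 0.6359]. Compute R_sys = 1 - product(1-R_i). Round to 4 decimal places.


Components: [0.8417, 0.6507, 0.5389, 0.7116, 0.6359]
(1 - 0.8417) = 0.1583, running product = 0.1583
(1 - 0.6507) = 0.3493, running product = 0.0553
(1 - 0.5389) = 0.4611, running product = 0.0255
(1 - 0.7116) = 0.2884, running product = 0.0074
(1 - 0.6359) = 0.3641, running product = 0.0027
Product of (1-R_i) = 0.0027
R_sys = 1 - 0.0027 = 0.9973

0.9973


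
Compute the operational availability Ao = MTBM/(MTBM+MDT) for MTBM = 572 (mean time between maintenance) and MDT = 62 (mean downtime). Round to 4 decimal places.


MTBM = 572
MDT = 62
MTBM + MDT = 634
Ao = 572 / 634
Ao = 0.9022

0.9022


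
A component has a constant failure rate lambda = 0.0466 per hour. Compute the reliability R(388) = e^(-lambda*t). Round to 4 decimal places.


lambda = 0.0466
t = 388
lambda * t = 18.0808
R(t) = e^(-18.0808)
R(t) = 0.0

0.0


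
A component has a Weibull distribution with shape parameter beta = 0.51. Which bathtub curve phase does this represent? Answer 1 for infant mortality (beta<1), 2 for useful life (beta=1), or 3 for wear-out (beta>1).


beta = 0.51
Compare beta to 1:
beta < 1 => infant mortality (phase 1)
beta = 1 => useful life (phase 2)
beta > 1 => wear-out (phase 3)
Since beta = 0.51, this is infant mortality (decreasing failure rate)
Phase = 1

1


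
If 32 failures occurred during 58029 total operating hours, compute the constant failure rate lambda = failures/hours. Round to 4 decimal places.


failures = 32
total_hours = 58029
lambda = 32 / 58029
lambda = 0.0006

0.0006


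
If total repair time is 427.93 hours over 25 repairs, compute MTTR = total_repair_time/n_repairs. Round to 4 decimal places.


total_repair_time = 427.93
n_repairs = 25
MTTR = 427.93 / 25
MTTR = 17.1172

17.1172


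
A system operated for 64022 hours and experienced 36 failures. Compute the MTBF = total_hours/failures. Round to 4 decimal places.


total_hours = 64022
failures = 36
MTBF = 64022 / 36
MTBF = 1778.3889

1778.3889


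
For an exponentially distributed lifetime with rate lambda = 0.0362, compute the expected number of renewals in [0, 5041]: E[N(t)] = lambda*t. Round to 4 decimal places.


lambda = 0.0362
t = 5041
E[N(t)] = lambda * t
E[N(t)] = 0.0362 * 5041
E[N(t)] = 182.4842

182.4842
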